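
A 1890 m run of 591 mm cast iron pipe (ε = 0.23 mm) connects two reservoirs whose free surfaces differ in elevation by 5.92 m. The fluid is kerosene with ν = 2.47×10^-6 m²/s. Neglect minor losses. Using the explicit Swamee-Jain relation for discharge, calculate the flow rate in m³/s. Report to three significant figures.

Q ≈ 0.397 m³/s

Swamee-Jain (Type II): Q = -0.965·√(gD⁵h_f/L)·ln[ε/(3.7D) + √(3.17ν²L/(gD³h_f))]
√(gD⁵h_f/L) = √(9.81·0.591⁵·5.92/1890) = 0.04707
ε/(3.7D) = 1.05×10^-4; √(3.17ν²L/(gD³h_f)) = 5.52×10^-5
Q = -0.965·0.04707·ln(1.604×10^-4) = 0.3969 m³/s
Check: V = 1.45 m/s, Re = 3.46×10^5, f = 0.01746, h_f = 5.96 m ≈ 5.92 m ✓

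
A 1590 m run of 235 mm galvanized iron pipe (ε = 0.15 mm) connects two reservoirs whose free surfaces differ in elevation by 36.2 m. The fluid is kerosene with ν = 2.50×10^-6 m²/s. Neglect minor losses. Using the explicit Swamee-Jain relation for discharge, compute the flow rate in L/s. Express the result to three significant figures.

Swamee-Jain (Type II): Q = -0.965·√(gD⁵h_f/L)·ln[ε/(3.7D) + √(3.17ν²L/(gD³h_f))]
√(gD⁵h_f/L) = √(9.81·0.235⁵·36.2/1590) = 0.01265
ε/(3.7D) = 1.73×10^-4; √(3.17ν²L/(gD³h_f)) = 8.27×10^-5
Q = -0.965·0.01265·ln(2.552×10^-4) = 0.1010 m³/s
Check: V = 2.33 m/s, Re = 2.19×10^5, f = 0.01949, h_f = 36.5 m ≈ 36.2 m ✓

Q ≈ 101 L/s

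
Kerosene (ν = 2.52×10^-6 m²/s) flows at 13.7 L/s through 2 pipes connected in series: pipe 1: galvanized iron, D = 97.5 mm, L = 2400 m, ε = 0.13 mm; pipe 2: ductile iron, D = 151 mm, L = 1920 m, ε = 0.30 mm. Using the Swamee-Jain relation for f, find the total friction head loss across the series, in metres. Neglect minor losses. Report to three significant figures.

H ≈ 112 m

Pipe 1: V = 1.835 m/s, Re = 7.10×10^4, ε/D = 0.00133, f = 0.02416, h_1 = f(L/D)V²/2g = 102.1 m
Pipe 2: V = 0.7650 m/s, Re = 4.58×10^4, ε/D = 0.00199, f = 0.02698, h_2 = f(L/D)V²/2g = 10.23 m
Series → Q common, losses add: H = Σh = 112.3 m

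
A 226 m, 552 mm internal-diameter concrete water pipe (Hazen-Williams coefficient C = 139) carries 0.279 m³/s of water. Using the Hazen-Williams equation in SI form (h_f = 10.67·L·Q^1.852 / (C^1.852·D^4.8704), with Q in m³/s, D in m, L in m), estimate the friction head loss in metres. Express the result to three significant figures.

h_f = 10.67·226·0.279^1.852 / (139^1.852·0.552^4.8704) = 0.4401 m

h_f ≈ 0.440 m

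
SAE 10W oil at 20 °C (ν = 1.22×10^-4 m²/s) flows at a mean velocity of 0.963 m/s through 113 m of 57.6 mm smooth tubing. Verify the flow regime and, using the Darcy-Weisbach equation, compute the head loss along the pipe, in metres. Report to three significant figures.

Re = VD/ν = 0.963·0.05760/1.22×10^-4 = 455 → laminar (Re < 2300)
f = 64/Re = 0.1408
h_f = f(L/D)V²/(2g) = 0.1408·(113/0.05760)·0.963²/(2·9.81) = 13.05 m

h_f ≈ 13.1 m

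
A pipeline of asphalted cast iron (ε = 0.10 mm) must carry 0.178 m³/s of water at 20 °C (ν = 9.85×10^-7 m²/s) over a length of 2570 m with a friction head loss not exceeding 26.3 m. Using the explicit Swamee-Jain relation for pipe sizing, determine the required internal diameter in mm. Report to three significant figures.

Swamee-Jain (Type III): D = 0.66·[ε^1.25·(LQ²/(gh_f))^4.75 + ν·Q^9.4·(L/(gh_f))^5.2]^0.04
LQ²/(gh_f) = 0.3156; L/(gh_f) = 9.961
Term 1 = ε^1.25·(…)^4.75 = 4.18×10^-8; Term 2 = ν·Q^9.4·(…)^5.2 = 1.38×10^-8
D = 0.66·(4.18×10^-8 + 1.38×10^-8)^0.04 = 0.3383 m = 338 mm
Check: V = 1.98 m/s, Re = 6.80×10^5, f = 0.01602, h_f = 24.3 m ≈ 26.3 m ✓

D ≈ 338 mm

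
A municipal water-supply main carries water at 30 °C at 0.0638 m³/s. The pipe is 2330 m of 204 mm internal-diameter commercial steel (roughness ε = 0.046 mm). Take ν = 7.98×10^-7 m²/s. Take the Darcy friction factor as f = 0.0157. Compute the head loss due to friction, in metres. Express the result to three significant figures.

h_f ≈ 34.8 m

V = 4Q/(πD²) = 4·0.0638/(π·0.204²) = 1.952 m/s
h_f = f(L/D)V²/(2g) = 0.01570·(2330/0.204)·1.952²/(2·9.81) = 34.82 m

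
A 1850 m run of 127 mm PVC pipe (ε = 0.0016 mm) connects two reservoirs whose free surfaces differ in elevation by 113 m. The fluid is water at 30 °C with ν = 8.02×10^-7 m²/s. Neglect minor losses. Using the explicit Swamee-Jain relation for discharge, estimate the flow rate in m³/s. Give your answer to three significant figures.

Swamee-Jain (Type II): Q = -0.965·√(gD⁵h_f/L)·ln[ε/(3.7D) + √(3.17ν²L/(gD³h_f))]
√(gD⁵h_f/L) = √(9.81·0.127⁵·113/1850) = 0.004449
ε/(3.7D) = 3.40×10^-6; √(3.17ν²L/(gD³h_f)) = 4.08×10^-5
Q = -0.965·0.004449·ln(4.416×10^-5) = 0.04305 m³/s
Check: V = 3.40 m/s, Re = 5.38×10^5, f = 0.01313, h_f = 113 m ≈ 113 m ✓

Q ≈ 0.0431 m³/s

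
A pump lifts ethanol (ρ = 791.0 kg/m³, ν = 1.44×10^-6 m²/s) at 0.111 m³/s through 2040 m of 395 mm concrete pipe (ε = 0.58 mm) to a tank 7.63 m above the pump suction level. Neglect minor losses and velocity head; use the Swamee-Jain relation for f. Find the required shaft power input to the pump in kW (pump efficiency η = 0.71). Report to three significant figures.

P_shaft ≈ 15.2 kW

V = 4Q/(πD²) = 0.9058 m/s; Re = 2.48×10^5; ε/D = 0.00147; f = 0.02266
h_f = f(L/D)V²/2g = 4.894 m
Total head H = z + h_f = 7.63 + 4.894 = 12.52 m
P_hyd = ρgQH = 791.0·9.81·0.111·12.52 = 10.79 kW
P_shaft = P_hyd/η = 10.79/0.71 = 15.19 kW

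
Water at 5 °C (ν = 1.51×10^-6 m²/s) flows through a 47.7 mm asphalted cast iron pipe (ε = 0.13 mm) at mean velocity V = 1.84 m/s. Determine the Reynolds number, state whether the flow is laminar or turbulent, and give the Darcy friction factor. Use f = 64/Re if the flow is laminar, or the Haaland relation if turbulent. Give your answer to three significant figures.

Re ≈ 5.81×10^4; turbulent; f ≈ 0.0276

Re = VD/ν = 1.840·0.0477/1.51×10^-6 = 5.81×10^4
Re > 4000 → turbulent; ε/D = 0.00273
Haaland: f = 0.02758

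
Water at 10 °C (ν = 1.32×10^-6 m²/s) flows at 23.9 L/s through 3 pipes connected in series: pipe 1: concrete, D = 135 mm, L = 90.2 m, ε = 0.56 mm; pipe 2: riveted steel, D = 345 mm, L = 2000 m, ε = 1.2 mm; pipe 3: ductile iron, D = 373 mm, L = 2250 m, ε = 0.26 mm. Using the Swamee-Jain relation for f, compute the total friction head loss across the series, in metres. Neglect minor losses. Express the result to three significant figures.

Pipe 1: V = 1.670 m/s, Re = 1.71×10^5, ε/D = 0.00415, f = 0.02954, h_1 = f(L/D)V²/2g = 2.805 m
Pipe 2: V = 0.2557 m/s, Re = 6.68×10^4, ε/D = 0.00348, f = 0.02931, h_2 = f(L/D)V²/2g = 0.5661 m
Pipe 3: V = 0.2187 m/s, Re = 6.18×10^4, ε/D = 6.97×10^-4, f = 0.02255, h_3 = f(L/D)V²/2g = 0.3317 m
Series → Q common, losses add: H = Σh = 3.703 m

H ≈ 3.70 m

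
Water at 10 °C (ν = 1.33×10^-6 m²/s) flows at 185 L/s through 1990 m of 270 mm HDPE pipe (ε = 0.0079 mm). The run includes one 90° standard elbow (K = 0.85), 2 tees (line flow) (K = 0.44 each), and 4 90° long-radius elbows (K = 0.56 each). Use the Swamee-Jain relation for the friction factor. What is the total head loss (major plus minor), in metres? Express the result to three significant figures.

V = 4Q/(πD²) = 3.231 m/s; V²/2g = 0.5321 m
Re = 6.56×10^5, ε/D = 2.93×10^-5 → f = 0.01301 (Swamee-Jain)
Major: h_f = f(L/D)·V²/2g = 0.01301·7370·0.5321 = 51.02 m
Minor: ΣK = 3.97; h_m = ΣK·V²/2g = 2.113 m
Total H_L = 51.02 + 2.113 = 53.13 m

H_L ≈ 53.1 m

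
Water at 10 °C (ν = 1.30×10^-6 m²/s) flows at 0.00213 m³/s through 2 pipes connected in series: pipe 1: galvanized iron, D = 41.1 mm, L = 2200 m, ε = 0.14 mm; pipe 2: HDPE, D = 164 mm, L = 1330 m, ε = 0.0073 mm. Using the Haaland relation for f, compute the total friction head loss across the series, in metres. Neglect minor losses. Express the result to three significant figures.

Pipe 1: V = 1.605 m/s, Re = 5.08×10^4, ε/D = 0.00341, f = 0.02922, h_1 = f(L/D)V²/2g = 205.5 m
Pipe 2: V = 0.1008 m/s, Re = 1.27×10^4, ε/D = 4.45×10^-5, f = 0.02899, h_2 = f(L/D)V²/2g = 0.1218 m
Series → Q common, losses add: H = Σh = 205.6 m

H ≈ 206 m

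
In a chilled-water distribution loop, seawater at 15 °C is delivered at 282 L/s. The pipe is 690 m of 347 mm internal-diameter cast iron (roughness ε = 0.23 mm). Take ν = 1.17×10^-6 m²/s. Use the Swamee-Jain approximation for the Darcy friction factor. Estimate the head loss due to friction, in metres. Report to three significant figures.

V = 4Q/(πD²) = 4·0.282/(π·0.347²) = 2.982 m/s
Re = VD/ν = 2.982·0.347/1.17×10^-6 = 8.84×10^5 → turbulent
ε/D = 0.23/347 = 6.63×10^-4
Swamee-Jain: f = 0.01837
h_f = f(L/D)V²/(2g) = 0.01837·(690/0.347)·2.982²/(2·9.81) = 16.56 m

h_f ≈ 16.6 m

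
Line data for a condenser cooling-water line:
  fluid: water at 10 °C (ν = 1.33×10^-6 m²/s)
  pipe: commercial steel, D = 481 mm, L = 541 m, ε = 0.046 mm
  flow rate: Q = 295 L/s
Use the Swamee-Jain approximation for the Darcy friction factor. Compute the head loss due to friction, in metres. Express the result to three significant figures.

V = 4Q/(πD²) = 4·0.295/(π·0.481²) = 1.623 m/s
Re = VD/ν = 1.623·0.481/1.33×10^-6 = 5.87×10^5 → turbulent
ε/D = 0.046/481 = 9.56×10^-5
Swamee-Jain: f = 0.01416
h_f = f(L/D)V²/(2g) = 0.01416·(541/0.481)·1.623²/(2·9.81) = 2.139 m

h_f ≈ 2.14 m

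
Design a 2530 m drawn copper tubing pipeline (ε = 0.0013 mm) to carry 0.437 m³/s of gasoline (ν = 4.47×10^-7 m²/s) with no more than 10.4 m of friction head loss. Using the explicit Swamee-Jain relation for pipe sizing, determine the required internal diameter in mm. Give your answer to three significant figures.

Swamee-Jain (Type III): D = 0.66·[ε^1.25·(LQ²/(gh_f))^4.75 + ν·Q^9.4·(L/(gh_f))^5.2]^0.04
LQ²/(gh_f) = 4.736; L/(gh_f) = 24.80
Term 1 = ε^1.25·(…)^4.75 = 7.09×10^-5; Term 2 = ν·Q^9.4·(…)^5.2 = 0.00333
D = 0.66·(7.09×10^-5 + 0.00333)^0.04 = 0.5258 m = 526 mm
Check: V = 2.01 m/s, Re = 2.37×10^6, f = 0.01020, h_f = 10.1 m ≈ 10.4 m ✓

D ≈ 526 mm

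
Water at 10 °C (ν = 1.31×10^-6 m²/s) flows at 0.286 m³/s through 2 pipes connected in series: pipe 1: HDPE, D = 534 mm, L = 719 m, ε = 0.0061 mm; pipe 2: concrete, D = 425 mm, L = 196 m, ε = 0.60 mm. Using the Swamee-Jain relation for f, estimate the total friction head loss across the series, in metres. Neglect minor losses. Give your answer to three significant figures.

H ≈ 3.56 m

Pipe 1: V = 1.277 m/s, Re = 5.21×10^5, ε/D = 1.14×10^-5, f = 0.01318, h_1 = f(L/D)V²/2g = 1.476 m
Pipe 2: V = 2.016 m/s, Re = 6.54×10^5, ε/D = 0.00141, f = 0.02186, h_2 = f(L/D)V²/2g = 2.088 m
Series → Q common, losses add: H = Σh = 3.564 m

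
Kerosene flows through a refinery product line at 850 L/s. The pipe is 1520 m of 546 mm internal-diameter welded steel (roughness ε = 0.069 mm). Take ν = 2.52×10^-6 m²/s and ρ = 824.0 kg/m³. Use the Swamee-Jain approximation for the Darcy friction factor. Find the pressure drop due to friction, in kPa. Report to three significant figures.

V = 4Q/(πD²) = 4·0.850/(π·0.546²) = 3.630 m/s
Re = VD/ν = 3.630·0.546/2.52×10^-6 = 7.87×10^5 → turbulent
ε/D = 0.069/546 = 1.26×10^-4
Swamee-Jain: f = 0.01415
h_f = f(L/D)V²/(2g) = 0.01415·(1520/0.546)·3.630²/(2·9.81) = 26.45 m
Δp = ρg·h_f = 824.0·9.81·26.45 = 213.8 kPa

Δp ≈ 214 kPa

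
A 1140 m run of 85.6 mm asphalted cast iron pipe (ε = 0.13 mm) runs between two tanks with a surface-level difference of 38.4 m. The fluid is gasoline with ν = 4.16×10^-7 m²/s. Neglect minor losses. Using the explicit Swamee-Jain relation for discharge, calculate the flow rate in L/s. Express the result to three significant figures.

Swamee-Jain (Type II): Q = -0.965·√(gD⁵h_f/L)·ln[ε/(3.7D) + √(3.17ν²L/(gD³h_f))]
√(gD⁵h_f/L) = √(9.81·0.0856⁵·38.4/1140) = 0.001232
ε/(3.7D) = 4.10×10^-4; √(3.17ν²L/(gD³h_f)) = 5.14×10^-5
Q = -0.965·0.001232·ln(4.619×10^-4) = 0.009133 m³/s
Check: V = 1.59 m/s, Re = 3.27×10^5, f = 0.02261, h_f = 38.7 m ≈ 38.4 m ✓

Q ≈ 9.13 L/s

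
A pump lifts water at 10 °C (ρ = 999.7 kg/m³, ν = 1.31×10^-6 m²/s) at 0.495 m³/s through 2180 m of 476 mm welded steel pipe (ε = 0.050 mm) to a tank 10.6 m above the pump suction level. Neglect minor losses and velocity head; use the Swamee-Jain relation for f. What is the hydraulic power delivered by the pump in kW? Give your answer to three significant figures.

V = 4Q/(πD²) = 2.782 m/s; Re = 1.01×10^6; ε/D = 1.05×10^-4; f = 0.01357
h_f = f(L/D)V²/2g = 24.51 m
Total head H = z + h_f = 10.6 + 24.51 = 35.11 m
P_hyd = ρgQH = 999.7·9.81·0.495·35.11 = 170.4 kW

P_hyd ≈ 170 kW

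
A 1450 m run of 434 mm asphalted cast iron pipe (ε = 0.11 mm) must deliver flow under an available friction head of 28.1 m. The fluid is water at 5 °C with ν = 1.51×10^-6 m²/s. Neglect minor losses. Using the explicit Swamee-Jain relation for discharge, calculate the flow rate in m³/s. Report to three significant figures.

Q ≈ 0.486 m³/s

Swamee-Jain (Type II): Q = -0.965·√(gD⁵h_f/L)·ln[ε/(3.7D) + √(3.17ν²L/(gD³h_f))]
√(gD⁵h_f/L) = √(9.81·0.434⁵·28.1/1450) = 0.05410
ε/(3.7D) = 6.85×10^-5; √(3.17ν²L/(gD³h_f)) = 2.16×10^-5
Q = -0.965·0.05410·ln(9.007×10^-5) = 0.4863 m³/s
Check: V = 3.29 m/s, Re = 9.45×10^5, f = 0.01537, h_f = 28.3 m ≈ 28.1 m ✓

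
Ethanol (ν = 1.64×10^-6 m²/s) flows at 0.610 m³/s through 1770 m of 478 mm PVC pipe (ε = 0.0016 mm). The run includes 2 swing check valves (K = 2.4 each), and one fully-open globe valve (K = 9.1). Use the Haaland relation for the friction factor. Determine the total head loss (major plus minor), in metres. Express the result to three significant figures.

H_L ≈ 33.6 m

V = 4Q/(πD²) = 3.399 m/s; V²/2g = 0.5889 m
Re = 9.91×10^5, ε/D = 3.35×10^-6 → f = 0.01166 (Haaland)
Major: h_f = f(L/D)·V²/2g = 0.01166·3703·0.5889 = 25.43 m
Minor: ΣK = 13.9; h_m = ΣK·V²/2g = 8.186 m
Total H_L = 25.43 + 8.186 = 33.61 m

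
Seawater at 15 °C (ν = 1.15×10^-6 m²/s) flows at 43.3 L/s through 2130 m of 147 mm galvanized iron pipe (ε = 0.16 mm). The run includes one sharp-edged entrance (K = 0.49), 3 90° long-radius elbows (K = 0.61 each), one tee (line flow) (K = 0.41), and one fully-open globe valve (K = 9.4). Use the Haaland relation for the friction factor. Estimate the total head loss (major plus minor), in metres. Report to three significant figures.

H_L ≈ 104 m

V = 4Q/(πD²) = 2.551 m/s; V²/2g = 0.3318 m
Re = 3.26×10^5, ε/D = 0.00109 → f = 0.02083 (Haaland)
Major: h_f = f(L/D)·V²/2g = 0.02083·14490·0.3318 = 100.1 m
Minor: ΣK = 12.1; h_m = ΣK·V²/2g = 4.024 m
Total H_L = 100.1 + 4.024 = 104.1 m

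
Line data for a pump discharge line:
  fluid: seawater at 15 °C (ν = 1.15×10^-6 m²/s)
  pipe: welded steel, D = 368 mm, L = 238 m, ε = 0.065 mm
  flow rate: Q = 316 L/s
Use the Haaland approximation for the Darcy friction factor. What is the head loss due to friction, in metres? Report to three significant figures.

V = 4Q/(πD²) = 4·0.316/(π·0.368²) = 2.971 m/s
Re = VD/ν = 2.971·0.368/1.15×10^-6 = 9.51×10^5 → turbulent
ε/D = 0.065/368 = 1.77×10^-4
Haaland: f = 0.01437
h_f = f(L/D)V²/(2g) = 0.01437·(238/0.368)·2.971²/(2·9.81) = 4.182 m

h_f ≈ 4.18 m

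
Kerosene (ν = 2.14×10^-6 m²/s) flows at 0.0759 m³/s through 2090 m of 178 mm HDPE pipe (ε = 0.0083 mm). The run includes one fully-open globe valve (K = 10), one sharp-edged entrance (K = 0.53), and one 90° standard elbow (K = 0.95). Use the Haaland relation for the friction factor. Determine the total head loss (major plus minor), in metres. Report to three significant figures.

V = 4Q/(πD²) = 3.050 m/s; V²/2g = 0.4742 m
Re = 2.54×10^5, ε/D = 4.66×10^-5 → f = 0.01517 (Haaland)
Major: h_f = f(L/D)·V²/2g = 0.01517·11742·0.4742 = 84.45 m
Minor: ΣK = 11.5; h_m = ΣK·V²/2g = 5.443 m
Total H_L = 84.45 + 5.443 = 89.89 m

H_L ≈ 89.9 m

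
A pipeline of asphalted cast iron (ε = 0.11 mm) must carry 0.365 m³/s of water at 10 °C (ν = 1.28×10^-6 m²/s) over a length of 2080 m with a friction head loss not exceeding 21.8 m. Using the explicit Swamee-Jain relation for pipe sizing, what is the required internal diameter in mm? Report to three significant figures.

D ≈ 445 mm

Swamee-Jain (Type III): D = 0.66·[ε^1.25·(LQ²/(gh_f))^4.75 + ν·Q^9.4·(L/(gh_f))^5.2]^0.04
LQ²/(gh_f) = 1.296; L/(gh_f) = 9.726
Term 1 = ε^1.25·(…)^4.75 = 3.86×10^-5; Term 2 = ν·Q^9.4·(…)^5.2 = 1.35×10^-5
D = 0.66·(3.86×10^-5 + 1.35×10^-5)^0.04 = 0.4448 m = 445 mm
Check: V = 2.35 m/s, Re = 8.16×10^5, f = 0.01543, h_f = 20.3 m ≈ 21.8 m ✓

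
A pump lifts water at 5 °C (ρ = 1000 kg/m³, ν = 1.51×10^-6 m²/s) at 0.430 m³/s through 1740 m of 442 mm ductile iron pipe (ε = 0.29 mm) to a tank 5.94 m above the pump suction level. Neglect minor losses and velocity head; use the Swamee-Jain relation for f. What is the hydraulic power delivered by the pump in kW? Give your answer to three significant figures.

V = 4Q/(πD²) = 2.802 m/s; Re = 8.20×10^5; ε/D = 6.56×10^-4; f = 0.01837
h_f = f(L/D)V²/2g = 28.95 m
Total head H = z + h_f = 5.94 + 28.95 = 34.89 m
P_hyd = ρgQH = 1000·9.81·0.430·34.89 = 147.2 kW

P_hyd ≈ 147 kW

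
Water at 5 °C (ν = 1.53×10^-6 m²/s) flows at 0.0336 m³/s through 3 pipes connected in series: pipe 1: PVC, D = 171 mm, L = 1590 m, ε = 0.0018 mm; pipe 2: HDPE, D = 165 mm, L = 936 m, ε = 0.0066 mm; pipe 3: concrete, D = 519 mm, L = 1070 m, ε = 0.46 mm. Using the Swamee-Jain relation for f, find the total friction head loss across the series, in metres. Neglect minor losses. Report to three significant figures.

Pipe 1: V = 1.463 m/s, Re = 1.64×10^5, ε/D = 1.05×10^-5, f = 0.01625, h_1 = f(L/D)V²/2g = 16.48 m
Pipe 2: V = 1.571 m/s, Re = 1.69×10^5, ε/D = 4.00×10^-5, f = 0.01637, h_2 = f(L/D)V²/2g = 11.69 m
Pipe 3: V = 0.1588 m/s, Re = 5.39×10^4, ε/D = 8.86×10^-4, f = 0.02360, h_3 = f(L/D)V²/2g = 0.06255 m
Series → Q common, losses add: H = Σh = 28.23 m

H ≈ 28.2 m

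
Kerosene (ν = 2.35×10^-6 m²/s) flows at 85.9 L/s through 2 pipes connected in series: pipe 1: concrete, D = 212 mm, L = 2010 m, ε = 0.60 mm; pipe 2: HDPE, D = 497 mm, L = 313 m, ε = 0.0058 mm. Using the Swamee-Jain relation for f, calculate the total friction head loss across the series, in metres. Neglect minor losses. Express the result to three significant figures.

H ≈ 76.1 m

Pipe 1: V = 2.434 m/s, Re = 2.20×10^5, ε/D = 0.00283, f = 0.02655, h_1 = f(L/D)V²/2g = 75.99 m
Pipe 2: V = 0.4428 m/s, Re = 9.36×10^4, ε/D = 1.17×10^-5, f = 0.01818, h_2 = f(L/D)V²/2g = 0.1144 m
Series → Q common, losses add: H = Σh = 76.10 m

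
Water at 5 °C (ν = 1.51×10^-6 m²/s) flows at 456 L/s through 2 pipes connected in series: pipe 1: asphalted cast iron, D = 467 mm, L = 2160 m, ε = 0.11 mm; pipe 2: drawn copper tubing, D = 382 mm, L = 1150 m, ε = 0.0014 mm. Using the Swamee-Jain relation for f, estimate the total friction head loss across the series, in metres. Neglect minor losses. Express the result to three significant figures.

H ≈ 54.0 m

Pipe 1: V = 2.662 m/s, Re = 8.23×10^5, ε/D = 2.36×10^-4, f = 0.01531, h_1 = f(L/D)V²/2g = 25.57 m
Pipe 2: V = 3.979 m/s, Re = 1.01×10^6, ε/D = 3.66×10^-6, f = 0.01169, h_2 = f(L/D)V²/2g = 28.39 m
Series → Q common, losses add: H = Σh = 53.96 m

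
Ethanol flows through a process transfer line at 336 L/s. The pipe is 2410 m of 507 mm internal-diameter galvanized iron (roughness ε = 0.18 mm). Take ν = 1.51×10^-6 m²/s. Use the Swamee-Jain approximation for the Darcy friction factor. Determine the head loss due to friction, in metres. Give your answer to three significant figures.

V = 4Q/(πD²) = 4·0.336/(π·0.507²) = 1.664 m/s
Re = VD/ν = 1.664·0.507/1.51×10^-6 = 5.59×10^5 → turbulent
ε/D = 0.18/507 = 3.55×10^-4
Swamee-Jain: f = 0.01668
h_f = f(L/D)V²/(2g) = 0.01668·(2410/0.507)·1.664²/(2·9.81) = 11.20 m

h_f ≈ 11.2 m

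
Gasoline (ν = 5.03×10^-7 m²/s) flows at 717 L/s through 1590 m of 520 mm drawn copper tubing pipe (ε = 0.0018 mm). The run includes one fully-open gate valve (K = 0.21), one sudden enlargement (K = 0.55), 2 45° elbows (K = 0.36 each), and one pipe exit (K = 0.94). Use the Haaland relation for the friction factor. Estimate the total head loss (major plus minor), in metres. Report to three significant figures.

V = 4Q/(πD²) = 3.376 m/s; V²/2g = 0.5810 m
Re = 3.49×10^6, ε/D = 3.46×10^-6 → f = 0.009629 (Haaland)
Major: h_f = f(L/D)·V²/2g = 0.009629·3058·0.5810 = 17.11 m
Minor: ΣK = 2.42; h_m = ΣK·V²/2g = 1.406 m
Total H_L = 17.11 + 1.406 = 18.51 m

H_L ≈ 18.5 m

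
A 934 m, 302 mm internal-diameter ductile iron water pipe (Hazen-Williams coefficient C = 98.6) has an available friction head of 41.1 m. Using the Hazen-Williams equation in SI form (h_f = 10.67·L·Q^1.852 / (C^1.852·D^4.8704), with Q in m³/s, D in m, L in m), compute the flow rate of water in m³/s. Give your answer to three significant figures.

Rearranging: Q = [h_f·C^1.852·D^4.8704 / (10.67·L)]^(1/1.852)
Q = [41.1·98.6^1.852·0.302^4.8704 / (10.67·934)]^0.540 = 0.2182 m³/s

Q ≈ 0.218 m³/s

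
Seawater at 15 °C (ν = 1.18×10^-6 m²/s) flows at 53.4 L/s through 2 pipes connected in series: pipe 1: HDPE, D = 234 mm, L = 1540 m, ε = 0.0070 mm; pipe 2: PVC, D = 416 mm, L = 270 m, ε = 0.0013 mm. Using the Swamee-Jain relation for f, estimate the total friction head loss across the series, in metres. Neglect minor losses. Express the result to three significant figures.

H ≈ 7.96 m

Pipe 1: V = 1.242 m/s, Re = 2.46×10^5, ε/D = 2.99×10^-5, f = 0.01523, h_1 = f(L/D)V²/2g = 7.876 m
Pipe 2: V = 0.3929 m/s, Re = 1.39×10^5, ε/D = 3.12×10^-6, f = 0.01673, h_2 = f(L/D)V²/2g = 0.08542 m
Series → Q common, losses add: H = Σh = 7.961 m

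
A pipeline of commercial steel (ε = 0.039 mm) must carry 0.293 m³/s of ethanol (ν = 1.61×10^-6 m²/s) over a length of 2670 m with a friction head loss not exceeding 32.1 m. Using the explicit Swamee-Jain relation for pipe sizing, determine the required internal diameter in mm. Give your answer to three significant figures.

D ≈ 388 mm

Swamee-Jain (Type III): D = 0.66·[ε^1.25·(LQ²/(gh_f))^4.75 + ν·Q^9.4·(L/(gh_f))^5.2]^0.04
LQ²/(gh_f) = 0.7279; L/(gh_f) = 8.479
Term 1 = ε^1.25·(…)^4.75 = 6.82×10^-7; Term 2 = ν·Q^9.4·(…)^5.2 = 1.05×10^-6
D = 0.66·(6.82×10^-7 + 1.05×10^-6)^0.04 = 0.3883 m = 388 mm
Check: V = 2.47 m/s, Re = 5.97×10^5, f = 0.01419, h_f = 30.5 m ≈ 32.1 m ✓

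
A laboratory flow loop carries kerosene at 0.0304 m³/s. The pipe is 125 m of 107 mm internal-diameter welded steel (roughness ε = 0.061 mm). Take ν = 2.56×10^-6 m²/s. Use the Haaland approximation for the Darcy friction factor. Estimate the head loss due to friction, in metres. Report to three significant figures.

h_f ≈ 13.3 m

V = 4Q/(πD²) = 4·0.0304/(π·0.107²) = 3.381 m/s
Re = VD/ν = 3.381·0.107/2.56×10^-6 = 1.41×10^5 → turbulent
ε/D = 0.061/107 = 5.70×10^-4
Haaland: f = 0.01960
h_f = f(L/D)V²/(2g) = 0.01960·(125/0.107)·3.381²/(2·9.81) = 13.34 m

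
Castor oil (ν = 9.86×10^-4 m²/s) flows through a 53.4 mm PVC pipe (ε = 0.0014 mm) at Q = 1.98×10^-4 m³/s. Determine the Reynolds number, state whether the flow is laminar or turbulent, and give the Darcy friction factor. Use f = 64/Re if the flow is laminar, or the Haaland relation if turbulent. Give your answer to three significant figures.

V = 4Q/(πD²) = 0.08841 m/s
Re = VD/ν = 0.08841·0.0534/9.86×10^-4 = 4.79
Re < 2300 → laminar → f = 64/Re = 13.37

Re ≈ 4.79; laminar; f = 64/Re ≈ 13.4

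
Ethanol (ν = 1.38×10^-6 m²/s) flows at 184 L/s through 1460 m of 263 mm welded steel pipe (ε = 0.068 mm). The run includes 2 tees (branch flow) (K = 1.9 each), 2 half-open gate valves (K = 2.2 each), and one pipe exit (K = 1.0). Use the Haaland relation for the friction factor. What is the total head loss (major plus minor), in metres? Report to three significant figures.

V = 4Q/(πD²) = 3.387 m/s; V²/2g = 0.5847 m
Re = 6.45×10^5, ε/D = 2.59×10^-4 → f = 0.01555 (Haaland)
Major: h_f = f(L/D)·V²/2g = 0.01555·5551·0.5847 = 50.48 m
Minor: ΣK = 9.20; h_m = ΣK·V²/2g = 5.379 m
Total H_L = 50.48 + 5.379 = 55.86 m

H_L ≈ 55.9 m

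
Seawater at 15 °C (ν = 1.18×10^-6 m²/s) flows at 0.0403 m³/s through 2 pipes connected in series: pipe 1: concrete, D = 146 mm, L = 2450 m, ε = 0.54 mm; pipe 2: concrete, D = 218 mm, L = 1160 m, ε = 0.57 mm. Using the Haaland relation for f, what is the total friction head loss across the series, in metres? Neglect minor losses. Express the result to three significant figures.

H ≈ 148 m

Pipe 1: V = 2.407 m/s, Re = 2.98×10^5, ε/D = 0.00370, f = 0.02818, h_1 = f(L/D)V²/2g = 139.7 m
Pipe 2: V = 1.080 m/s, Re = 1.99×10^5, ε/D = 0.00261, f = 0.02589, h_2 = f(L/D)V²/2g = 8.186 m
Series → Q common, losses add: H = Σh = 147.9 m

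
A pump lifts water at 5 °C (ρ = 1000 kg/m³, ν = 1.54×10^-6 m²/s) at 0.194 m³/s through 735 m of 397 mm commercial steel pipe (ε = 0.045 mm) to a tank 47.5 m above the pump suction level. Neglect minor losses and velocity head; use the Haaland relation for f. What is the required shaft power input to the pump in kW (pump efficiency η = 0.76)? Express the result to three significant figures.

V = 4Q/(πD²) = 1.567 m/s; Re = 4.04×10^5; ε/D = 1.13×10^-4; f = 0.01477
h_f = f(L/D)V²/2g = 3.423 m
Total head H = z + h_f = 47.5 + 3.423 = 50.92 m
P_hyd = ρgQH = 1000·9.81·0.194·50.92 = 96.91 kW
P_shaft = P_hyd/η = 96.91/0.76 = 127.5 kW

P_shaft ≈ 128 kW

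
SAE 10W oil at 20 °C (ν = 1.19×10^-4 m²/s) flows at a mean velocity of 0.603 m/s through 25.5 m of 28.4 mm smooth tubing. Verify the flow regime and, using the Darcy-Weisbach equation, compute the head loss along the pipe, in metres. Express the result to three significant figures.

h_f ≈ 7.40 m

Re = VD/ν = 0.603·0.02840/1.19×10^-4 = 144 → laminar (Re < 2300)
f = 64/Re = 0.4447
h_f = f(L/D)V²/(2g) = 0.4447·(25.5/0.02840)·0.603²/(2·9.81) = 7.400 m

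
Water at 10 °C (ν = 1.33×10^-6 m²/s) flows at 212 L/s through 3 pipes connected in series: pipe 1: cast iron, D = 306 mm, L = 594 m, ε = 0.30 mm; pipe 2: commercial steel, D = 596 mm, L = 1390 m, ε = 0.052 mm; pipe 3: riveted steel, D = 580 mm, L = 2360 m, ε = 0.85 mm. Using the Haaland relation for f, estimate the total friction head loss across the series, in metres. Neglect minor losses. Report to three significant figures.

Pipe 1: V = 2.883 m/s, Re = 6.63×10^5, ε/D = 9.80×10^-4, f = 0.01998, h_1 = f(L/D)V²/2g = 16.43 m
Pipe 2: V = 0.7599 m/s, Re = 3.41×10^5, ε/D = 8.72×10^-5, f = 0.01485, h_2 = f(L/D)V²/2g = 1.019 m
Pipe 3: V = 0.8024 m/s, Re = 3.50×10^5, ε/D = 0.00147, f = 0.02221, h_3 = f(L/D)V²/2g = 2.965 m
Series → Q common, losses add: H = Σh = 20.41 m

H ≈ 20.4 m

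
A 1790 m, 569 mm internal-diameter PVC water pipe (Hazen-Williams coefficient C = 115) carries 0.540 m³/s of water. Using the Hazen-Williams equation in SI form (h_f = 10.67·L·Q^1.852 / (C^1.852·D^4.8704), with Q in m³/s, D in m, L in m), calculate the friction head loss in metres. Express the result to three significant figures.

h_f ≈ 14.5 m

h_f = 10.67·1790·0.540^1.852 / (115^1.852·0.569^4.8704) = 14.51 m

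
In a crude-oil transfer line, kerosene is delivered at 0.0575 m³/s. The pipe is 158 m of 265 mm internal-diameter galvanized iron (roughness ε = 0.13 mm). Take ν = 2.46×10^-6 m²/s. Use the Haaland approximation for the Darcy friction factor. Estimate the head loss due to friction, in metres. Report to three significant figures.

V = 4Q/(πD²) = 4·0.0575/(π·0.265²) = 1.043 m/s
Re = VD/ν = 1.043·0.265/2.46×10^-6 = 1.12×10^5 → turbulent
ε/D = 0.13/265 = 4.91×10^-4
Haaland: f = 0.01974
h_f = f(L/D)V²/(2g) = 0.01974·(158/0.265)·1.043²/(2·9.81) = 0.6519 m

h_f ≈ 0.652 m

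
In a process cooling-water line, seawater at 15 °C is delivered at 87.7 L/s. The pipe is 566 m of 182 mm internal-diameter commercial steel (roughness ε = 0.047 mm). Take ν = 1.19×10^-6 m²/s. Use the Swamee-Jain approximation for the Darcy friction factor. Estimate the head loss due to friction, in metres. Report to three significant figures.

V = 4Q/(πD²) = 4·0.0877/(π·0.182²) = 3.371 m/s
Re = VD/ν = 3.371·0.182/1.19×10^-6 = 5.16×10^5 → turbulent
ε/D = 0.047/182 = 2.58×10^-4
Swamee-Jain: f = 0.01599
h_f = f(L/D)V²/(2g) = 0.01599·(566/0.182)·3.371²/(2·9.81) = 28.81 m

h_f ≈ 28.8 m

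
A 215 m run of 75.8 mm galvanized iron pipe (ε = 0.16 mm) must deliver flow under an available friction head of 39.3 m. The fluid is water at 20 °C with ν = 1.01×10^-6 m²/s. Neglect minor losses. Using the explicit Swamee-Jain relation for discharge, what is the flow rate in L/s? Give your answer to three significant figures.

Swamee-Jain (Type II): Q = -0.965·√(gD⁵h_f/L)·ln[ε/(3.7D) + √(3.17ν²L/(gD³h_f))]
√(gD⁵h_f/L) = √(9.81·0.0758⁵·39.3/215) = 0.002118
ε/(3.7D) = 5.70×10^-4; √(3.17ν²L/(gD³h_f)) = 6.43×10^-5
Q = -0.965·0.002118·ln(6.348×10^-4) = 0.01505 m³/s
Check: V = 3.33 m/s, Re = 2.50×10^5, f = 0.02461, h_f = 39.6 m ≈ 39.3 m ✓

Q ≈ 15.0 L/s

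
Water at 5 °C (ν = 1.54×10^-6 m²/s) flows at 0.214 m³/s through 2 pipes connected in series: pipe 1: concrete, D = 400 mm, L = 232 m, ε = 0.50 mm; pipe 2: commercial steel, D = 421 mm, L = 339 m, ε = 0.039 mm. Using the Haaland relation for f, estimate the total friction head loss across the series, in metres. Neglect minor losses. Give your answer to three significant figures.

H ≈ 3.23 m

Pipe 1: V = 1.703 m/s, Re = 4.42×10^5, ε/D = 0.00125, f = 0.02129, h_1 = f(L/D)V²/2g = 1.825 m
Pipe 2: V = 1.537 m/s, Re = 4.20×10^5, ε/D = 9.26×10^-5, f = 0.01449, h_2 = f(L/D)V²/2g = 1.405 m
Series → Q common, losses add: H = Σh = 3.230 m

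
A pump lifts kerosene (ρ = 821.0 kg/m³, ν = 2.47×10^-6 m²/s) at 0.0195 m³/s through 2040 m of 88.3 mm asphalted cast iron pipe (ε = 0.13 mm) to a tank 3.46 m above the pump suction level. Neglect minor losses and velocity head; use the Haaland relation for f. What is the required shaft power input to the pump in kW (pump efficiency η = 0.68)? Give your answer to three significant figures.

V = 4Q/(πD²) = 3.184 m/s; Re = 1.14×10^5; ε/D = 0.00147; f = 0.02329
h_f = f(L/D)V²/2g = 278.1 m
Total head H = z + h_f = 3.46 + 278.1 = 281.5 m
P_hyd = ρgQH = 821.0·9.81·0.0195·281.5 = 44.21 kW
P_shaft = P_hyd/η = 44.21/0.68 = 65.02 kW

P_shaft ≈ 65.0 kW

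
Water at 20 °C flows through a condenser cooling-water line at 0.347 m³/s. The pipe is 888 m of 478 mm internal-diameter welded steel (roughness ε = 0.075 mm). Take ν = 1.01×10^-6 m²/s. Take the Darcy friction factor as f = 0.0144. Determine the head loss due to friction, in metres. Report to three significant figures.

V = 4Q/(πD²) = 4·0.347/(π·0.478²) = 1.934 m/s
h_f = f(L/D)V²/(2g) = 0.01440·(888/0.478)·1.934²/(2·9.81) = 5.098 m

h_f ≈ 5.10 m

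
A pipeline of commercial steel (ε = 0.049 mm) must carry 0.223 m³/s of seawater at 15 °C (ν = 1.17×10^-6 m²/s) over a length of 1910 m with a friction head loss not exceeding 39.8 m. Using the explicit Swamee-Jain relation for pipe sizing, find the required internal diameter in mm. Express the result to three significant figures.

D ≈ 314 mm

Swamee-Jain (Type III): D = 0.66·[ε^1.25·(LQ²/(gh_f))^4.75 + ν·Q^9.4·(L/(gh_f))^5.2]^0.04
LQ²/(gh_f) = 0.2433; L/(gh_f) = 4.892
Term 1 = ε^1.25·(…)^4.75 = 4.97×10^-9; Term 2 = ν·Q^9.4·(…)^5.2 = 3.37×10^-9
D = 0.66·(4.97×10^-9 + 3.37×10^-9)^0.04 = 0.3136 m = 314 mm
Check: V = 2.89 m/s, Re = 7.74×10^5, f = 0.01453, h_f = 37.6 m ≈ 39.8 m ✓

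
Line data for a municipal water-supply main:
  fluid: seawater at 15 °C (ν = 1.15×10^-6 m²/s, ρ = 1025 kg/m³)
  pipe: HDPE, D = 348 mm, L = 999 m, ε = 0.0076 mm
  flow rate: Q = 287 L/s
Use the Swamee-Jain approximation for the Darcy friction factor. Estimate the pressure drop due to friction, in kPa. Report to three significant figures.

V = 4Q/(πD²) = 4·0.287/(π·0.348²) = 3.017 m/s
Re = VD/ν = 3.017·0.348/1.15×10^-6 = 9.13×10^5 → turbulent
ε/D = 0.0076/348 = 2.18×10^-5
Swamee-Jain: f = 0.01228
h_f = f(L/D)V²/(2g) = 0.01228·(999/0.348)·3.017²/(2·9.81) = 16.35 m
Δp = ρg·h_f = 1025·9.81·16.35 = 164.4 kPa

Δp ≈ 164 kPa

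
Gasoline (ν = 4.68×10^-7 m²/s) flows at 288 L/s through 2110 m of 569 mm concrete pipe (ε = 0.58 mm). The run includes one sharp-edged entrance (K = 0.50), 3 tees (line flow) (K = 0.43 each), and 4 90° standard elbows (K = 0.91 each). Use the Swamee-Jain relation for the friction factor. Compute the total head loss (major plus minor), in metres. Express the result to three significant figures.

H_L ≈ 5.21 m

V = 4Q/(πD²) = 1.133 m/s; V²/2g = 0.06538 m
Re = 1.38×10^6, ε/D = 0.00102 → f = 0.02002 (Swamee-Jain)
Major: h_f = f(L/D)·V²/2g = 0.02002·3708·0.06538 = 4.854 m
Minor: ΣK = 5.43; h_m = ΣK·V²/2g = 0.3550 m
Total H_L = 4.854 + 0.3550 = 5.209 m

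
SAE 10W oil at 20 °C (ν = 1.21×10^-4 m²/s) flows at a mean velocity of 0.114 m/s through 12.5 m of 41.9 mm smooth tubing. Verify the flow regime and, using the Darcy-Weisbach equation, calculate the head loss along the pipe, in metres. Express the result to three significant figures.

Re = VD/ν = 0.114·0.04190/1.21×10^-4 = 39.5 → laminar (Re < 2300)
f = 64/Re = 1.621
h_f = f(L/D)V²/(2g) = 1.621·(12.5/0.04190)·0.114²/(2·9.81) = 0.3204 m

h_f ≈ 0.320 m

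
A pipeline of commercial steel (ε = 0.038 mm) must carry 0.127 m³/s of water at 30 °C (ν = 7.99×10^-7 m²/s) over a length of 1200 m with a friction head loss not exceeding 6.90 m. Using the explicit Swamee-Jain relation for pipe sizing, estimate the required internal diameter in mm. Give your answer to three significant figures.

Swamee-Jain (Type III): D = 0.66·[ε^1.25·(LQ²/(gh_f))^4.75 + ν·Q^9.4·(L/(gh_f))^5.2]^0.04
LQ²/(gh_f) = 0.2859; L/(gh_f) = 17.73
Term 1 = ε^1.25·(…)^4.75 = 7.80×10^-9; Term 2 = ν·Q^9.4·(…)^5.2 = 9.36×10^-9
D = 0.66·(7.80×10^-9 + 9.36×10^-9)^0.04 = 0.3228 m = 323 mm
Check: V = 1.55 m/s, Re = 6.27×10^5, f = 0.01433, h_f = 6.54 m ≈ 6.90 m ✓

D ≈ 323 mm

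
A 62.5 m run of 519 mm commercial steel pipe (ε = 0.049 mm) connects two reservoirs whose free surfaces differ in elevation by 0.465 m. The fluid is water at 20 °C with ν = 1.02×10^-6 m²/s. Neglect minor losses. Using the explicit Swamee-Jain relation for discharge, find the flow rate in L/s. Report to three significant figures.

Swamee-Jain (Type II): Q = -0.965·√(gD⁵h_f/L)·ln[ε/(3.7D) + √(3.17ν²L/(gD³h_f))]
√(gD⁵h_f/L) = √(9.81·0.519⁵·0.465/62.5) = 0.05243
ε/(3.7D) = 2.55×10^-5; √(3.17ν²L/(gD³h_f)) = 1.80×10^-5
Q = -0.965·0.05243·ln(4.350×10^-5) = 0.5081 m³/s
Check: V = 2.40 m/s, Re = 1.22×10^6, f = 0.01321, h_f = 0.468 m ≈ 0.465 m ✓

Q ≈ 508 L/s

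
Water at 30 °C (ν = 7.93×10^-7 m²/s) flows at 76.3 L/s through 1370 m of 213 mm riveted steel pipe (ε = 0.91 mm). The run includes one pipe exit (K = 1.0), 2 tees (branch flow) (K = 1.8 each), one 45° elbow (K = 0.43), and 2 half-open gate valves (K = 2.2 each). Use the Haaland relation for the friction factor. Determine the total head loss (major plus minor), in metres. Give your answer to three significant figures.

H_L ≈ 46.1 m

V = 4Q/(πD²) = 2.141 m/s; V²/2g = 0.2337 m
Re = 5.75×10^5, ε/D = 0.00427 → f = 0.02920 (Haaland)
Major: h_f = f(L/D)·V²/2g = 0.02920·6432·0.2337 = 43.89 m
Minor: ΣK = 9.43; h_m = ΣK·V²/2g = 2.204 m
Total H_L = 43.89 + 2.204 = 46.09 m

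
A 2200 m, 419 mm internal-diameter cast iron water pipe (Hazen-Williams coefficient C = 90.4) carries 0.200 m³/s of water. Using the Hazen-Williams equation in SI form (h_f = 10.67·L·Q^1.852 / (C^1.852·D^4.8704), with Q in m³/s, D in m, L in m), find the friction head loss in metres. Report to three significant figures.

h_f = 10.67·2200·0.200^1.852 / (90.4^1.852·0.419^4.8704) = 19.64 m

h_f ≈ 19.6 m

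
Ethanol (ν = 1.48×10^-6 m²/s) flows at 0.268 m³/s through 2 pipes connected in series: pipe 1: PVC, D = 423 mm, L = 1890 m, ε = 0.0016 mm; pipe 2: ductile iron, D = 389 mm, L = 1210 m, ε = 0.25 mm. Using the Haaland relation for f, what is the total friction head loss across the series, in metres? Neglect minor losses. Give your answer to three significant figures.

Pipe 1: V = 1.907 m/s, Re = 5.45×10^5, ε/D = 3.78×10^-6, f = 0.01291, h_1 = f(L/D)V²/2g = 10.69 m
Pipe 2: V = 2.255 m/s, Re = 5.93×10^5, ε/D = 6.43×10^-4, f = 0.01832, h_2 = f(L/D)V²/2g = 14.77 m
Series → Q common, losses add: H = Σh = 25.46 m

H ≈ 25.5 m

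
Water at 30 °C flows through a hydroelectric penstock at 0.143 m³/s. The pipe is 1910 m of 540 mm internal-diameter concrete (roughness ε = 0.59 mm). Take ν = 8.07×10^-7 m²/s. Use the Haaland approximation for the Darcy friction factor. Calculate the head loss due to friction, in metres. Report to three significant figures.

V = 4Q/(πD²) = 4·0.143/(π·0.540²) = 0.6244 m/s
Re = VD/ν = 0.6244·0.540/8.07×10^-7 = 4.18×10^5 → turbulent
ε/D = 0.59/540 = 0.00109
Haaland: f = 0.02069
h_f = f(L/D)V²/(2g) = 0.02069·(1910/0.540)·0.6244²/(2·9.81) = 1.454 m

h_f ≈ 1.45 m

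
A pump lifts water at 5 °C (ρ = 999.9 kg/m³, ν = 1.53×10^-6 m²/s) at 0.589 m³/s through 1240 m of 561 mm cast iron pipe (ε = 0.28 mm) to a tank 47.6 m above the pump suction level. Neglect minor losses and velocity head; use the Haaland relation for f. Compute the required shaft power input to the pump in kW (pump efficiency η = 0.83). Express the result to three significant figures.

V = 4Q/(πD²) = 2.383 m/s; Re = 8.74×10^5; ε/D = 4.99×10^-4; f = 0.01723
h_f = f(L/D)V²/2g = 11.02 m
Total head H = z + h_f = 47.6 + 11.02 = 58.62 m
P_hyd = ρgQH = 999.9·9.81·0.589·58.62 = 338.7 kW
P_shaft = P_hyd/η = 338.7/0.83 = 408.0 kW

P_shaft ≈ 408 kW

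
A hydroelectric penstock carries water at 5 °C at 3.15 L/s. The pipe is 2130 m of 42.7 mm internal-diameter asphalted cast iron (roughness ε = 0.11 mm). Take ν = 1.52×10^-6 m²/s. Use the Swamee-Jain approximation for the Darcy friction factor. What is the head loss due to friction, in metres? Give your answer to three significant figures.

V = 4Q/(πD²) = 4·0.00315/(π·0.0427²) = 2.200 m/s
Re = VD/ν = 2.200·0.0427/1.52×10^-6 = 6.18×10^4 → turbulent
ε/D = 0.11/42.7 = 0.00258
Swamee-Jain: f = 0.02758
h_f = f(L/D)V²/(2g) = 0.02758·(2130/0.0427)·2.200²/(2·9.81) = 339.4 m

h_f ≈ 339 m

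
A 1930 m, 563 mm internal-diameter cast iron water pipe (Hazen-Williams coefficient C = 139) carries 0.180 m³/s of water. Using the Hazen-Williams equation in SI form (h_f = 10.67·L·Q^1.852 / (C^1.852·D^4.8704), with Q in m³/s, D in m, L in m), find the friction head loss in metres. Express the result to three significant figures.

h_f ≈ 1.52 m

h_f = 10.67·1930·0.180^1.852 / (139^1.852·0.563^4.8704) = 1.516 m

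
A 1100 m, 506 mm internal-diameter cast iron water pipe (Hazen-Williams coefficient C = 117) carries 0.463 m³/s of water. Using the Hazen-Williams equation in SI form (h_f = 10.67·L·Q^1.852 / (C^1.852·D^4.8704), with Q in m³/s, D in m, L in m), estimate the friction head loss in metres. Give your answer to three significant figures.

h_f ≈ 11.5 m

h_f = 10.67·1100·0.463^1.852 / (117^1.852·0.506^4.8704) = 11.50 m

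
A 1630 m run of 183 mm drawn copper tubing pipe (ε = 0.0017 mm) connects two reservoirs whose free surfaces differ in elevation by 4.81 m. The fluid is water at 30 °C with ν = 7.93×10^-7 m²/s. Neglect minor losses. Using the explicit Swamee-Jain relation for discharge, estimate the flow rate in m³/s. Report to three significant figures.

Q ≈ 0.0215 m³/s

Swamee-Jain (Type II): Q = -0.965·√(gD⁵h_f/L)·ln[ε/(3.7D) + √(3.17ν²L/(gD³h_f))]
√(gD⁵h_f/L) = √(9.81·0.183⁵·4.81/1630) = 0.002437
ε/(3.7D) = 2.51×10^-6; √(3.17ν²L/(gD³h_f)) = 1.06×10^-4
Q = -0.965·0.002437·ln(1.085×10^-4) = 0.02147 m³/s
Check: V = 0.816 m/s, Re = 1.88×10^5, f = 0.01580, h_f = 4.78 m ≈ 4.81 m ✓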